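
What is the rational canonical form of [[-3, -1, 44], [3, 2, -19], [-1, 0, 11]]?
R = [[0, 0, 36], [1, 0, -30], [0, 1, 10]]

The invariant factors of A (the non-unit diagonal entries of the Smith normal form of xI - A over ℚ[x]) are (x - 6)(x^2 - 4x + 6), each dividing the next. The characteristic polynomial is their product, (x - 6)(x^2 - 4x + 6).

The rational canonical form is the block-diagonal matrix of companion matrices C(f_i):
R = [[0, 0, 36], [1, 0, -30], [0, 1, 10]].

Note the characteristic polynomial does not split into linear factors over ℚ, so A has no Jordan form over ℚ; the rational canonical form exists over any field.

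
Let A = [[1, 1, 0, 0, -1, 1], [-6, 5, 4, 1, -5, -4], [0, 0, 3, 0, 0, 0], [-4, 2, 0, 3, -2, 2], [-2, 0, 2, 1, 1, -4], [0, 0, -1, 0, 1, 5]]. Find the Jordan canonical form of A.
J = [[3, 1, 0, 0, 0, 0], [0, 3, 1, 0, 0, 0], [0, 0, 3, 0, 0, 0], [0, 0, 0, 3, 1, 0], [0, 0, 0, 0, 3, 1], [0, 0, 0, 0, 0, 3]]

The characteristic polynomial is det(xI - A) = (x - 3)^6, so the eigenvalues are 3 (algebraic multiplicity 6).

For λ = 3: rank(A - 3I) = 4, rank((A - 3I)^2) = 2, rank((A - 3I)^3) = 0. The eigenspace has dimension 6 - 4 = 2, so there are 2 Jordan blocks; the rank sequence gives block sizes [3, 3].

Assembling the blocks gives the Jordan form J above.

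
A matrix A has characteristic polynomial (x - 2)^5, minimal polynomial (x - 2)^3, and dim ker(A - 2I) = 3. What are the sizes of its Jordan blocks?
Jordan blocks: (2, 3), (2, 1), (2, 1)

λ = 2: algebraic multiplicity 5 (exponent in χ_A), largest block size 3 (exponent in m_A), 3 blocks (geometric multiplicity). These force block sizes [3, 1, 1].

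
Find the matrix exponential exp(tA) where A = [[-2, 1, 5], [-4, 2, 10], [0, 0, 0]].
A has Jordan form J = [[0, 1, 0], [0, 0, 0], [0, 0, 0]] with A = PJP^{-1}, so e^{tA} = P e^{tJ} P^{-1}.

For a Jordan block J_k(λ), e^{tJ_k(λ)} = e^{λt} · (I + tN + t^2 N^2/2! + ... + t^{k-1} N^{k-1}/(k-1)!) where N is the nilpotent superdiagonal part.

Assembling the blocks and conjugating back gives the entries of e^{tA} as shown above.

e^{tA} = [[1 - 2*t, t, 5*t], [-4*t, 2*t + 1, 10*t], [0, 0, 1]]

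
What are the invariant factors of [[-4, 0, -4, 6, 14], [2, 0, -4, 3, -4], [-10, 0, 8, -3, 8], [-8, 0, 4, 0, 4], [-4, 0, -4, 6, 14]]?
x(x - 6), x(x - 6)^2

The Jordan structure of A has elementary divisors x, x, (x - 6)^2, (x - 6). Arranging the block sizes at each eigenvalue in decreasing order and taking row products gives the invariant factors.

Invariant factors (smallest first, each dividing the next): x(x - 6), x(x - 6)^2.

Check: the last factor x(x - 6)^2 is the minimal polynomial, and the product x^2(x - 6)^3 is the characteristic polynomial.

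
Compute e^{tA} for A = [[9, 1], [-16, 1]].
A has Jordan form J = [[5, 1], [0, 5]] with A = PJP^{-1}, so e^{tA} = P e^{tJ} P^{-1}.

For a Jordan block J_k(λ), e^{tJ_k(λ)} = e^{λt} · (I + tN + t^2 N^2/2! + ... + t^{k-1} N^{k-1}/(k-1)!) where N is the nilpotent superdiagonal part.

Assembling the blocks and conjugating back gives the entries of e^{tA} as shown above.

e^{tA} = [[(4*t + 1)*e^{5*t}, t*e^{5*t}], [-16*t*e^{5*t}, (1 - 4*t)*e^{5*t}]]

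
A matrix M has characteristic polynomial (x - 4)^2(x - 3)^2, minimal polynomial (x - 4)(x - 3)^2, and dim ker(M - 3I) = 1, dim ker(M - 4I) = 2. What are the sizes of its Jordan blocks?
λ = 3: algebraic multiplicity 2 (exponent in χ_M), largest block size 2 (exponent in m_M), 1 block (geometric multiplicity). This forces block sizes [2].
λ = 4: algebraic multiplicity 2 (exponent in χ_M), largest block size 1 (exponent in m_M), 2 blocks (geometric multiplicity). These force block sizes [1, 1].

Jordan blocks: (3, 2), (4, 1), (4, 1)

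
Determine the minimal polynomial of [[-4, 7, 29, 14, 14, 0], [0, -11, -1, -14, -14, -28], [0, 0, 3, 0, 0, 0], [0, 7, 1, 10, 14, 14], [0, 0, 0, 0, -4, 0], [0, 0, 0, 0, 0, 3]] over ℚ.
m_A(x) = (x - 3)^2(x + 4)

The characteristic polynomial factors as (x - 3)^3(x + 4)^3. The minimal polynomial is ∏(x - λ)^{k_λ} where k_λ is the size of the largest Jordan block at λ.

For λ = -4: rank(A + 4I) = 3, and the largest Jordan block has size 1 (the smallest k with rank((A + 4I)^k) = rank((A + 4I)^(k+1))).
For λ = 3: rank(A - 3I) = 4, and the largest Jordan block has size 2 (the smallest k with rank((A - 3I)^k) = rank((A - 3I)^(k+1))).

So m_A(x) = (x - 3)^2(x + 4).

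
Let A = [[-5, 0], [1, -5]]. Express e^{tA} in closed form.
A has Jordan form J = [[-5, 1], [0, -5]] with A = PJP^{-1}, so e^{tA} = P e^{tJ} P^{-1}.

For a Jordan block J_k(λ), e^{tJ_k(λ)} = e^{λt} · (I + tN + t^2 N^2/2! + ... + t^{k-1} N^{k-1}/(k-1)!) where N is the nilpotent superdiagonal part.

Assembling the blocks and conjugating back gives the entries of e^{tA} as shown above.

e^{tA} = [[e^{-5*t}, 0], [t*e^{-5*t}, e^{-5*t}]]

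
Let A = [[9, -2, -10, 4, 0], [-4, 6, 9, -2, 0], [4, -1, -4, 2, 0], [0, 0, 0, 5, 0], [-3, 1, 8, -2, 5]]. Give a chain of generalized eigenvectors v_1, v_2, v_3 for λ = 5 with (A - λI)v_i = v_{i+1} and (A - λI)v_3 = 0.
v_1 = [[0, 1, 0, 1, 0]]^T, v_2 = [[2, -1, 1, 0, -1]]^T, v_3 = [[0, 0, 0, 0, 1]]^T

We seek v_1 ∈ ker((A - 5I)^3) \ ker((A - 5I)^2), then set v_{i+1} = (A - 5I) v_i.

One such chain is v_1 = [[0, 1, 0, 1, 0]]^T, v_2 = [[2, -1, 1, 0, -1]]^T, v_3 = [[0, 0, 0, 0, 1]]^T. Check: (A - 5I) v_3 = [[0, 0, 0, 0, 0]]^T = 0.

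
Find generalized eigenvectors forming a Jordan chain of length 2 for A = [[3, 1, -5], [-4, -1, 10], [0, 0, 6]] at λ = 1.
We seek v_1 ∈ ker((A - I)^2) \ ker(A - I), then set v_{i+1} = (A - I) v_i.

One such chain is v_1 = [[-1, 1, 0]]^T, v_2 = [[-1, 2, 0]]^T. Check: (A - I) v_2 = [[0, 0, 0]]^T = 0.

v_1 = [[-1, 1, 0]]^T, v_2 = [[-1, 2, 0]]^T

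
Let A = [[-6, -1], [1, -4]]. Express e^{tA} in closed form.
e^{tA} = [[(1 - t)*e^{-5*t}, -t*e^{-5*t}], [t*e^{-5*t}, (t + 1)*e^{-5*t}]]

A has Jordan form J = [[-5, 1], [0, -5]] with A = PJP^{-1}, so e^{tA} = P e^{tJ} P^{-1}.

For a Jordan block J_k(λ), e^{tJ_k(λ)} = e^{λt} · (I + tN + t^2 N^2/2! + ... + t^{k-1} N^{k-1}/(k-1)!) where N is the nilpotent superdiagonal part.

Assembling the blocks and conjugating back gives the entries of e^{tA} as shown above.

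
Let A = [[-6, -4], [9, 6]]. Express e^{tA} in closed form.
A has Jordan form J = [[0, 1], [0, 0]] with A = PJP^{-1}, so e^{tA} = P e^{tJ} P^{-1}.

For a Jordan block J_k(λ), e^{tJ_k(λ)} = e^{λt} · (I + tN + t^2 N^2/2! + ... + t^{k-1} N^{k-1}/(k-1)!) where N is the nilpotent superdiagonal part.

Assembling the blocks and conjugating back gives the entries of e^{tA} as shown above.

e^{tA} = [[1 - 6*t, -4*t], [9*t, 6*t + 1]]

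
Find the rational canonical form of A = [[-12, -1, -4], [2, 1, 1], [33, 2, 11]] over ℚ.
The invariant factors of A (the non-unit diagonal entries of the Smith normal form of xI - A over ℚ[x]) are x^3 - x + 3, each dividing the next. The characteristic polynomial is their product, x^3 - x + 3.

The rational canonical form is the block-diagonal matrix of companion matrices C(f_i):
R = [[0, 0, -3], [1, 0, 1], [0, 1, 0]].

Note the characteristic polynomial does not split into linear factors over ℚ, so A has no Jordan form over ℚ; the rational canonical form exists over any field.

R = [[0, 0, -3], [1, 0, 1], [0, 1, 0]]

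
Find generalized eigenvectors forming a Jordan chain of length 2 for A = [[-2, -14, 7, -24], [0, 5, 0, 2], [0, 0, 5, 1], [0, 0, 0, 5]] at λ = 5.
We seek v_1 ∈ ker((A - 5I)^2) \ ker(A - 5I), then set v_{i+1} = (A - 5I) v_i.

One such chain is v_1 = [[0, -2, -1, 1]]^T, v_2 = [[-3, 2, 1, 0]]^T. Check: (A - 5I) v_2 = [[0, 0, 0, 0]]^T = 0.

v_1 = [[0, -2, -1, 1]]^T, v_2 = [[-3, 2, 1, 0]]^T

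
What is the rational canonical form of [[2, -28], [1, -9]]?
R = [[0, -10], [1, -7]]

The invariant factors of A (the non-unit diagonal entries of the Smith normal form of xI - A over ℚ[x]) are (x + 2)(x + 5), each dividing the next. The characteristic polynomial is their product, (x + 2)(x + 5).

The rational canonical form is the block-diagonal matrix of companion matrices C(f_i):
R = [[0, -10], [1, -7]].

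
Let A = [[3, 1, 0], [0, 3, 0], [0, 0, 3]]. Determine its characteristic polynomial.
xI - A = [[x - 3, -1, 0], [0, x - 3, 0], [0, 0, x - 3]].

Expanding det(xI - A) along the first row:
det(xI - A) = + (x - 3)·det([[x - 3, 0], [0, x - 3]]) - (-1)·det([[0, 0], [0, x - 3]]) + (0)·det([[0, x - 3], [0, 0]]).

Evaluating gives χ_A(x) = x^3 - 9x^2 + 27x - 27 = (x - 3)^3.

χ_A(x) = (x - 3)^3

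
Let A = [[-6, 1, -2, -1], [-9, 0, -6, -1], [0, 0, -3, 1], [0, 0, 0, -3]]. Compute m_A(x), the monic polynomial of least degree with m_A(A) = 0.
The characteristic polynomial factors as (x + 3)^4. The minimal polynomial is ∏(x - λ)^{k_λ} where k_λ is the size of the largest Jordan block at λ.

For λ = -3: rank(A + 3I) = 2, and the largest Jordan block has size 2 (the smallest k with rank((A + 3I)^k) = rank((A + 3I)^(k+1))).

So m_A(x) = (x + 3)^2.

m_A(x) = (x + 3)^2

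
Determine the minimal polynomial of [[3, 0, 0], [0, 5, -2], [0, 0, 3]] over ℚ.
m_A(x) = (x - 5)(x - 3)

The characteristic polynomial factors as (x - 5)(x - 3)^2. The minimal polynomial is ∏(x - λ)^{k_λ} where k_λ is the size of the largest Jordan block at λ.

For λ = 3: rank(A - 3I) = 1, and the largest Jordan block has size 1 (the smallest k with rank((A - 3I)^k) = rank((A - 3I)^(k+1))).
For λ = 5: rank(A - 5I) = 2, and the largest Jordan block has size 1 (the smallest k with rank((A - 5I)^k) = rank((A - 5I)^(k+1))).

So m_A(x) = (x - 5)(x - 3).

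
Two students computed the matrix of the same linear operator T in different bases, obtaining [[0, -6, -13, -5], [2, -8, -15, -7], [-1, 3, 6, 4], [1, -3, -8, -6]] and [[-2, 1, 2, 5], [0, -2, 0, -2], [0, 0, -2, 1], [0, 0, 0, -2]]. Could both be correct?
Yes.

Two matrices over a field are similar if and only if they have the same invariant factors.

Both A and B have characteristic polynomial (x + 2)^4 and minimal polynomial (x + 2)^2. Computing further, both have invariant factors (x + 2)^2, (x + 2)^2. Hence A and B are similar.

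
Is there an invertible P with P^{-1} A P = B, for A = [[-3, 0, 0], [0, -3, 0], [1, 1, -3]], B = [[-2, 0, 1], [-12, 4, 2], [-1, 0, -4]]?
No.

trace(A) = -9 but trace(B) = -2. The trace is a similarity invariant, so A and B are not similar.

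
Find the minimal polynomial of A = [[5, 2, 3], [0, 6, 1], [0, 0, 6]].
The characteristic polynomial factors as (x - 6)^2(x - 5). The minimal polynomial is ∏(x - λ)^{k_λ} where k_λ is the size of the largest Jordan block at λ.

For λ = 5: rank(A - 5I) = 2, and the largest Jordan block has size 1 (the smallest k with rank((A - 5I)^k) = rank((A - 5I)^(k+1))).
For λ = 6: rank(A - 6I) = 2, and the largest Jordan block has size 2 (the smallest k with rank((A - 6I)^k) = rank((A - 6I)^(k+1))).

So m_A(x) = (x - 6)^2(x - 5).

m_A(x) = (x - 6)^2(x - 5)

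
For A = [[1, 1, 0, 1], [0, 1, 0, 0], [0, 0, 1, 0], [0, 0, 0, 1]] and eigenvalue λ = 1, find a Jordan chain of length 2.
We seek v_1 ∈ ker((A - I)^2) \ ker(A - I), then set v_{i+1} = (A - I) v_i.

One such chain is v_1 = [[0, 1, 0, 0]]^T, v_2 = [[1, 0, 0, 0]]^T. Check: (A - I) v_2 = [[0, 0, 0, 0]]^T = 0.

v_1 = [[0, 1, 0, 0]]^T, v_2 = [[1, 0, 0, 0]]^T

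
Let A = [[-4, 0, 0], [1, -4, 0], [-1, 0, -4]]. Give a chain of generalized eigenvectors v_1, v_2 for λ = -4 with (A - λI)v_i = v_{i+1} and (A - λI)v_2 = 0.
We seek v_1 ∈ ker((A + 4I)^2) \ ker(A + 4I), then set v_{i+1} = (A + 4I) v_i.

One such chain is v_1 = [[1, 0, -2]]^T, v_2 = [[0, 1, -1]]^T. Check: (A + 4I) v_2 = [[0, 0, 0]]^T = 0.

v_1 = [[1, 0, -2]]^T, v_2 = [[0, 1, -1]]^T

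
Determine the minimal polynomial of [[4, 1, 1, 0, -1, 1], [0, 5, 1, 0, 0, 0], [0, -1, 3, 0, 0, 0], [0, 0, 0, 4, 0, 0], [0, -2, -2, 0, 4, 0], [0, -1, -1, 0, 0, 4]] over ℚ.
m_A(x) = (x - 4)^3

The characteristic polynomial factors as (x - 4)^6. The minimal polynomial is ∏(x - λ)^{k_λ} where k_λ is the size of the largest Jordan block at λ.

For λ = 4: rank(A - 4I) = 2, and the largest Jordan block has size 3 (the smallest k with rank((A - 4I)^k) = rank((A - 4I)^(k+1))).

So m_A(x) = (x - 4)^3.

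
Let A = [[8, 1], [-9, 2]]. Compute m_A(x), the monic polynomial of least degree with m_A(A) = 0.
m_A(x) = (x - 5)^2

The characteristic polynomial factors as (x - 5)^2. The minimal polynomial is ∏(x - λ)^{k_λ} where k_λ is the size of the largest Jordan block at λ.

For λ = 5: rank(A - 5I) = 1, and the largest Jordan block has size 2 (the smallest k with rank((A - 5I)^k) = rank((A - 5I)^(k+1))).

So m_A(x) = (x - 5)^2.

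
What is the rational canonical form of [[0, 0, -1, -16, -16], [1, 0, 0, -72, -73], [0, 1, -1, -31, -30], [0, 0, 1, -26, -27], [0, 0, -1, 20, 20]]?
R = [[0, 0, 0, 0, -36], [1, 0, 0, 0, -72], [0, 1, 0, 0, -57], [0, 0, 1, 0, -27], [0, 0, 0, 1, -7]]

The invariant factors of A (the non-unit diagonal entries of the Smith normal form of xI - A over ℚ[x]) are (x + 1)(x^2 + 3x + 6)^2, each dividing the next. The characteristic polynomial is their product, (x + 1)(x^2 + 3x + 6)^2.

The rational canonical form is the block-diagonal matrix of companion matrices C(f_i):
R = [[0, 0, 0, 0, -36], [1, 0, 0, 0, -72], [0, 1, 0, 0, -57], [0, 0, 1, 0, -27], [0, 0, 0, 1, -7]].

Note the characteristic polynomial does not split into linear factors over ℚ, so A has no Jordan form over ℚ; the rational canonical form exists over any field.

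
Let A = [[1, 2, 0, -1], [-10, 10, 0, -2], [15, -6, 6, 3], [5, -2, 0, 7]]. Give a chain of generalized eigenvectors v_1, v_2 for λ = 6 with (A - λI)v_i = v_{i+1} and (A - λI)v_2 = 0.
We seek v_1 ∈ ker((A - 6I)^2) \ ker(A - 6I), then set v_{i+1} = (A - 6I) v_i.

One such chain is v_1 = [[-1, -3, -6, -2]]^T, v_2 = [[1, 2, -3, -1]]^T. Check: (A - 6I) v_2 = [[0, 0, 0, 0]]^T = 0.

v_1 = [[-1, -3, -6, -2]]^T, v_2 = [[1, 2, -3, -1]]^T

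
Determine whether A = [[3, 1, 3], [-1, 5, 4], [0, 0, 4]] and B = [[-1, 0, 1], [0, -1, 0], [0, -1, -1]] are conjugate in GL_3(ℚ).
No.

trace(A) = 12 but trace(B) = -3. The trace is a similarity invariant, so A and B are not similar.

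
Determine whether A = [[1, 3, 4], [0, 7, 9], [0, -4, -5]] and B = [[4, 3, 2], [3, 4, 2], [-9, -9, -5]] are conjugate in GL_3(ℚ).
No.

Both have characteristic polynomial (x - 1)^3, but the minimal polynomial of A is (x - 1)^3 while the minimal polynomial of B is (x - 1)^2. The minimal polynomial is a similarity invariant, so A and B are not similar.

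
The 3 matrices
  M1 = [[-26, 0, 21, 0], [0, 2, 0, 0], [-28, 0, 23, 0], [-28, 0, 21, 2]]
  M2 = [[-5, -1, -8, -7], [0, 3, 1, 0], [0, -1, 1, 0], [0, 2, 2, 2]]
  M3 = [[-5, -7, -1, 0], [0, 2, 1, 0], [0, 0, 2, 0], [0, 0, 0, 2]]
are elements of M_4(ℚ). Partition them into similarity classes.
2 classes: {M1}, {M2, M3}

Characteristic polynomials: χ_{M1} = (x - 2)^3(x + 5), χ_{M2} = (x - 2)^3(x + 5), χ_{M3} = (x - 2)^3(x + 5).

{M1}: invariant factors x - 2, x - 2, (x - 2)(x + 5).

{M2, M3}: invariant factors x - 2, (x - 2)^2(x + 5).

Matrices are similar if and only if their invariant-factor lists agree; the partition into similarity classes is {M1}, {M2, M3}.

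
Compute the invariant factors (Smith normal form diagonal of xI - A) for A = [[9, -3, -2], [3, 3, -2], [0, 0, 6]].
x - 6, (x - 6)^2

The Jordan structure of A has elementary divisors (x - 6)^2, (x - 6). Arranging the block sizes at each eigenvalue in decreasing order and taking row products gives the invariant factors.

Invariant factors (smallest first, each dividing the next): x - 6, (x - 6)^2.

Check: the last factor (x - 6)^2 is the minimal polynomial, and the product (x - 6)^3 is the characteristic polynomial.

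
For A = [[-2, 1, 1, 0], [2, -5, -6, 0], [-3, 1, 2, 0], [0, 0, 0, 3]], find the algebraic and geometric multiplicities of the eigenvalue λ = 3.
The characteristic polynomial is (x - 3)(x - 1)(x + 3)^2, so the factor x - 3 appears with exponent 1: the algebraic multiplicity is 1.

rank(A - 3I) = 3, so the eigenspace has dimension 4 - 3 = 1: the geometric multiplicity is 1.

algebraic multiplicity 1, geometric multiplicity 1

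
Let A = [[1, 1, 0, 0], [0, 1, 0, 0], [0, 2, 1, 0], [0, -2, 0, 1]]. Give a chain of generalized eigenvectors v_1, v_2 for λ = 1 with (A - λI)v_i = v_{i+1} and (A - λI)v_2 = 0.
We seek v_1 ∈ ker((A - I)^2) \ ker(A - I), then set v_{i+1} = (A - I) v_i.

One such chain is v_1 = [[0, 1, 1, 0]]^T, v_2 = [[1, 0, 2, -2]]^T. Check: (A - I) v_2 = [[0, 0, 0, 0]]^T = 0.

v_1 = [[0, 1, 1, 0]]^T, v_2 = [[1, 0, 2, -2]]^T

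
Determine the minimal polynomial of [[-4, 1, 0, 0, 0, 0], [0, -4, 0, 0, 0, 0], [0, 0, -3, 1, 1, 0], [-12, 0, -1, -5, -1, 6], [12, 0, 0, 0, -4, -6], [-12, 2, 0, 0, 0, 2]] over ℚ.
m_A(x) = (x - 2)(x + 4)^2

The characteristic polynomial factors as (x - 2)(x + 4)^5. The minimal polynomial is ∏(x - λ)^{k_λ} where k_λ is the size of the largest Jordan block at λ.

For λ = -4: rank(A + 4I) = 3, and the largest Jordan block has size 2 (the smallest k with rank((A + 4I)^k) = rank((A + 4I)^(k+1))).
For λ = 2: rank(A - 2I) = 5, and the largest Jordan block has size 1 (the smallest k with rank((A - 2I)^k) = rank((A - 2I)^(k+1))).

So m_A(x) = (x - 2)(x + 4)^2.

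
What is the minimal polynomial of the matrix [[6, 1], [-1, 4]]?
m_A(x) = (x - 5)^2

The characteristic polynomial factors as (x - 5)^2. The minimal polynomial is ∏(x - λ)^{k_λ} where k_λ is the size of the largest Jordan block at λ.

For λ = 5: rank(A - 5I) = 1, and the largest Jordan block has size 2 (the smallest k with rank((A - 5I)^k) = rank((A - 5I)^(k+1))).

So m_A(x) = (x - 5)^2.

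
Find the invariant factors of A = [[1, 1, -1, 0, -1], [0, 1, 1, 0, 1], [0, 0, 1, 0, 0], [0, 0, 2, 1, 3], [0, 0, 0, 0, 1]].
The Jordan structure of A has elementary divisors (x - 1)^3, (x - 1)^2. Arranging the block sizes at each eigenvalue in decreasing order and taking row products gives the invariant factors.

Invariant factors (smallest first, each dividing the next): (x - 1)^2, (x - 1)^3.

Check: the last factor (x - 1)^3 is the minimal polynomial, and the product (x - 1)^5 is the characteristic polynomial.

(x - 1)^2, (x - 1)^3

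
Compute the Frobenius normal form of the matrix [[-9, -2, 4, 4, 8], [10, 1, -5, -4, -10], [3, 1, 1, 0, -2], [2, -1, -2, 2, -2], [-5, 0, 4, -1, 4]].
R = [[0, 0, 0, 0, -4], [1, 0, 0, 0, -2], [0, 1, 0, 0, 4], [0, 0, 1, 0, 4], [0, 0, 0, 1, -1]]

The invariant factors of A (the non-unit diagonal entries of the Smith normal form of xI - A over ℚ[x]) are (x - 1)(x + 2)(x^3 - 2x - 2), each dividing the next. The characteristic polynomial is their product, (x - 1)(x + 2)(x^3 - 2x - 2).

The rational canonical form is the block-diagonal matrix of companion matrices C(f_i):
R = [[0, 0, 0, 0, -4], [1, 0, 0, 0, -2], [0, 1, 0, 0, 4], [0, 0, 1, 0, 4], [0, 0, 0, 1, -1]].

Note the characteristic polynomial does not split into linear factors over ℚ, so A has no Jordan form over ℚ; the rational canonical form exists over any field.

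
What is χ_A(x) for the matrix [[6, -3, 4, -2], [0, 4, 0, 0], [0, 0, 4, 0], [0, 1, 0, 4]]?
xI - A = [[x - 6, 3, -4, 2], [0, x - 4, 0, 0], [0, 0, x - 4, 0], [0, -1, 0, x - 4]].

Expanding det(xI - A) along the first row:
det(xI - A) = + (x - 6)·det([[x - 4, 0, 0], [0, x - 4, 0], [-1, 0, x - 4]]) - (3)·det([[0, 0, 0], [0, x - 4, 0], [0, 0, x - 4]]) + (-4)·det([[0, x - 4, 0], [0, 0, 0], [0, -1, x - 4]]) - (2)·det([[0, x - 4, 0], [0, 0, x - 4], [0, -1, 0]]).

Evaluating gives χ_A(x) = x^4 - 18x^3 + 120x^2 - 352x + 384 = (x - 6)(x - 4)^3.

χ_A(x) = (x - 6)(x - 4)^3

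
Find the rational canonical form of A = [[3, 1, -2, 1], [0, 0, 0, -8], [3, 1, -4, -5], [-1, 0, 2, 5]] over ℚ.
The invariant factors of A (the non-unit diagonal entries of the Smith normal form of xI - A over ℚ[x]) are x - 2, (x - 2)^2(x + 2), each dividing the next. The characteristic polynomial is their product, (x - 2)^3(x + 2).

The rational canonical form is the block-diagonal matrix of companion matrices C(f_i):
R = [[2, 0, 0, 0], [0, 0, 0, -8], [0, 1, 0, 4], [0, 0, 1, 2]].

R = [[2, 0, 0, 0], [0, 0, 0, -8], [0, 1, 0, 4], [0, 0, 1, 2]]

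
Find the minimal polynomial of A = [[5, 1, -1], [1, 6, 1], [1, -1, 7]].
m_A(x) = (x - 6)^3

The characteristic polynomial factors as (x - 6)^3. The minimal polynomial is ∏(x - λ)^{k_λ} where k_λ is the size of the largest Jordan block at λ.

For λ = 6: rank(A - 6I) = 2, and the largest Jordan block has size 3 (the smallest k with rank((A - 6I)^k) = rank((A - 6I)^(k+1))).

So m_A(x) = (x - 6)^3.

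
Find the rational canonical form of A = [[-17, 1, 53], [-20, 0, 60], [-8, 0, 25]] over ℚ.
The invariant factors of A (the non-unit diagonal entries of the Smith normal form of xI - A over ℚ[x]) are (x - 5)(x^2 - 3x + 4), each dividing the next. The characteristic polynomial is their product, (x - 5)(x^2 - 3x + 4).

The rational canonical form is the block-diagonal matrix of companion matrices C(f_i):
R = [[0, 0, 20], [1, 0, -19], [0, 1, 8]].

Note the characteristic polynomial does not split into linear factors over ℚ, so A has no Jordan form over ℚ; the rational canonical form exists over any field.

R = [[0, 0, 20], [1, 0, -19], [0, 1, 8]]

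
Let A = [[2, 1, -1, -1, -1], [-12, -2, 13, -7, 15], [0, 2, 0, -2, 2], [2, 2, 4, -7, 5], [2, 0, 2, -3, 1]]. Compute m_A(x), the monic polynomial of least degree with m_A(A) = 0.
The characteristic polynomial factors as x^2(x + 2)^3. The minimal polynomial is ∏(x - λ)^{k_λ} where k_λ is the size of the largest Jordan block at λ.

For λ = -2: rank(A + 2I) = 4, and the largest Jordan block has size 3 (the smallest k with rank((A + 2I)^k) = rank((A + 2I)^(k+1))).
For λ = 0: rank(A) = 4, and the largest Jordan block has size 2 (the smallest k with rank(A^k) = rank(A^(k+1))).

So m_A(x) = x^2(x + 2)^3.

m_A(x) = x^2(x + 2)^3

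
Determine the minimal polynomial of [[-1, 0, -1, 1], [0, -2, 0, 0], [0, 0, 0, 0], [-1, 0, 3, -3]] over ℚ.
m_A(x) = x(x + 2)^2

The characteristic polynomial factors as x(x + 2)^3. The minimal polynomial is ∏(x - λ)^{k_λ} where k_λ is the size of the largest Jordan block at λ.

For λ = -2: rank(A + 2I) = 2, and the largest Jordan block has size 2 (the smallest k with rank((A + 2I)^k) = rank((A + 2I)^(k+1))).
For λ = 0: rank(A) = 3, and the largest Jordan block has size 1 (the smallest k with rank(A^k) = rank(A^(k+1))).

So m_A(x) = x(x + 2)^2.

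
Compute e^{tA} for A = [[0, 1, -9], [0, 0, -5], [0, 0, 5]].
A has Jordan form J = [[0, 1, 0], [0, 0, 0], [0, 0, 5]] with A = PJP^{-1}, so e^{tA} = P e^{tJ} P^{-1}.

For a Jordan block J_k(λ), e^{tJ_k(λ)} = e^{λt} · (I + tN + t^2 N^2/2! + ... + t^{k-1} N^{k-1}/(k-1)!) where N is the nilpotent superdiagonal part.

Assembling the blocks and conjugating back gives the entries of e^{tA} as shown above.

e^{tA} = [[1, t, t - 2*e^{5*t} + 2], [0, 1, 1 - e^{5*t}], [0, 0, e^{5*t}]]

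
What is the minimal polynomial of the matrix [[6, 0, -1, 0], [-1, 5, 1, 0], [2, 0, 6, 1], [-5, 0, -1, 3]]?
The characteristic polynomial factors as (x - 5)^4. The minimal polynomial is ∏(x - λ)^{k_λ} where k_λ is the size of the largest Jordan block at λ.

For λ = 5: rank(A - 5I) = 2, and the largest Jordan block has size 3 (the smallest k with rank((A - 5I)^k) = rank((A - 5I)^(k+1))).

So m_A(x) = (x - 5)^3.

m_A(x) = (x - 5)^3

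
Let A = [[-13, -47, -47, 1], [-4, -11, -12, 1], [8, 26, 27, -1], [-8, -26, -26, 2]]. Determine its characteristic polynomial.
χ_A(x) = (x - 2)(x - 1)^3

xI - A = [[x + 13, 47, 47, -1], [4, x + 11, 12, -1], [-8, -26, x - 27, 1], [8, 26, 26, x - 2]].

Expanding det(xI - A) along the first row:
det(xI - A) = + (x + 13)·det([[x + 11, 12, -1], [-26, x - 27, 1], [26, 26, x - 2]]) - (47)·det([[4, 12, -1], [-8, x - 27, 1], [8, 26, x - 2]]) + (47)·det([[4, x + 11, -1], [-8, -26, 1], [8, 26, x - 2]]) - (-1)·det([[4, x + 11, 12], [-8, -26, x - 27], [8, 26, 26]]).

Evaluating gives χ_A(x) = x^4 - 5x^3 + 9x^2 - 7x + 2 = (x - 2)(x - 1)^3.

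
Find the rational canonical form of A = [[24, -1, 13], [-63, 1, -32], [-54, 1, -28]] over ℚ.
R = [[0, 0, 15], [1, 0, 5], [0, 1, -3]]

The invariant factors of A (the non-unit diagonal entries of the Smith normal form of xI - A over ℚ[x]) are (x + 3)(x^2 - 5), each dividing the next. The characteristic polynomial is their product, (x + 3)(x^2 - 5).

The rational canonical form is the block-diagonal matrix of companion matrices C(f_i):
R = [[0, 0, 15], [1, 0, 5], [0, 1, -3]].

Note the characteristic polynomial does not split into linear factors over ℚ, so A has no Jordan form over ℚ; the rational canonical form exists over any field.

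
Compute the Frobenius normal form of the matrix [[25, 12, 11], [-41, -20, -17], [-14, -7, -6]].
R = [[0, 0, 6], [1, 0, 3], [0, 1, -1]]

The invariant factors of A (the non-unit diagonal entries of the Smith normal form of xI - A over ℚ[x]) are (x - 2)(x^2 + 3x + 3), each dividing the next. The characteristic polynomial is their product, (x - 2)(x^2 + 3x + 3).

The rational canonical form is the block-diagonal matrix of companion matrices C(f_i):
R = [[0, 0, 6], [1, 0, 3], [0, 1, -1]].

Note the characteristic polynomial does not split into linear factors over ℚ, so A has no Jordan form over ℚ; the rational canonical form exists over any field.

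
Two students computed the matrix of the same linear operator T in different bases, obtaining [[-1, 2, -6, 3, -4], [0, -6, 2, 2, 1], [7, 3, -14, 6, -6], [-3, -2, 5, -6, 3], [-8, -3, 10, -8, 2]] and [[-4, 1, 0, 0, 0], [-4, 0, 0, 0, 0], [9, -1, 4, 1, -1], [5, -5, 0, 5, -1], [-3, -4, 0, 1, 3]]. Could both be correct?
No.

trace(A) = -25 but trace(B) = 8. The trace is a similarity invariant, so A and B are not similar.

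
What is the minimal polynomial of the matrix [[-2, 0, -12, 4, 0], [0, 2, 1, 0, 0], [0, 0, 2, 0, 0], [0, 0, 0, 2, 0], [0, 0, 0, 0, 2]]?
m_A(x) = (x - 2)^2(x + 2)

The characteristic polynomial factors as (x - 2)^4(x + 2). The minimal polynomial is ∏(x - λ)^{k_λ} where k_λ is the size of the largest Jordan block at λ.

For λ = -2: rank(A + 2I) = 4, and the largest Jordan block has size 1 (the smallest k with rank((A + 2I)^k) = rank((A + 2I)^(k+1))).
For λ = 2: rank(A - 2I) = 2, and the largest Jordan block has size 2 (the smallest k with rank((A - 2I)^k) = rank((A - 2I)^(k+1))).

So m_A(x) = (x - 2)^2(x + 2).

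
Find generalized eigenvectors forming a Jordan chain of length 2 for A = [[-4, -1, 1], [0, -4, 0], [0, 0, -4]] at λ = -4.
We seek v_1 ∈ ker((A + 4I)^2) \ ker(A + 4I), then set v_{i+1} = (A + 4I) v_i.

One such chain is v_1 = [[-1, 0, 1]]^T, v_2 = [[1, 0, 0]]^T. Check: (A + 4I) v_2 = [[0, 0, 0]]^T = 0.

v_1 = [[-1, 0, 1]]^T, v_2 = [[1, 0, 0]]^T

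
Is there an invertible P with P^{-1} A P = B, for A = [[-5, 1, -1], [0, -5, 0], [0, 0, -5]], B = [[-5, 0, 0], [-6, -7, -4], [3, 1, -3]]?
Two matrices over a field are similar if and only if they have the same invariant factors.

Both A and B have characteristic polynomial (x + 5)^3 and minimal polynomial (x + 5)^2. Computing further, both have invariant factors x + 5, (x + 5)^2. Hence A and B are similar.

Yes.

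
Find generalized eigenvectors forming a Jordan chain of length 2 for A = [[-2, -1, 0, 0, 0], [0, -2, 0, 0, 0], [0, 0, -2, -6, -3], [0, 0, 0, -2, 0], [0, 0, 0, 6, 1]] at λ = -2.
We seek v_1 ∈ ker((A + 2I)^2) \ ker(A + 2I), then set v_{i+1} = (A + 2I) v_i.

One such chain is v_1 = [[-3, 1, -3, 0, 0]]^T, v_2 = [[-1, 0, 0, 0, 0]]^T. Check: (A + 2I) v_2 = [[0, 0, 0, 0, 0]]^T = 0.

v_1 = [[-3, 1, -3, 0, 0]]^T, v_2 = [[-1, 0, 0, 0, 0]]^T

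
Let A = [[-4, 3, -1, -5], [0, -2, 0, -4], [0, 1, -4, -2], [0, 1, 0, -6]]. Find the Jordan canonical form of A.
J = [[-4, 1, 0, 0], [0, -4, 0, 0], [0, 0, -4, 1], [0, 0, 0, -4]]

The characteristic polynomial is det(xI - A) = (x + 4)^4, so the eigenvalues are -4 (algebraic multiplicity 4).

For λ = -4: rank(A + 4I) = 2, rank((A + 4I)^2) = 0. The eigenspace has dimension 4 - 2 = 2, so there are 2 Jordan blocks; the rank sequence gives block sizes [2, 2].

Assembling the blocks gives the Jordan form J above.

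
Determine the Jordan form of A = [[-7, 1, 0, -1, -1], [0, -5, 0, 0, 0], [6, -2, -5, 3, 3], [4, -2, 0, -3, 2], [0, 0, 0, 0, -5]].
J = [[-5, 1, 0, 0, 0], [0, -5, 0, 0, 0], [0, 0, -5, 1, 0], [0, 0, 0, -5, 0], [0, 0, 0, 0, -5]]

The characteristic polynomial is det(xI - A) = (x + 5)^5, so the eigenvalues are -5 (algebraic multiplicity 5).

For λ = -5: rank(A + 5I) = 2, rank((A + 5I)^2) = 0. The eigenspace has dimension 5 - 2 = 3, so there are 3 Jordan blocks; the rank sequence gives block sizes [2, 2, 1].

Assembling the blocks gives the Jordan form J above.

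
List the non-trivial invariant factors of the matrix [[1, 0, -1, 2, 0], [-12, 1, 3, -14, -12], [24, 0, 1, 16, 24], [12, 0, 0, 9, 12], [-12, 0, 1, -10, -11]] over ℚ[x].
The Jordan structure of A has elementary divisors (x + 3), (x - 1)^2, (x - 1), (x - 1). Arranging the block sizes at each eigenvalue in decreasing order and taking row products gives the invariant factors.

Invariant factors (smallest first, each dividing the next): x - 1, x - 1, (x - 1)^2(x + 3).

Check: the last factor (x - 1)^2(x + 3) is the minimal polynomial, and the product (x - 1)^4(x + 3) is the characteristic polynomial.

x - 1, x - 1, (x - 1)^2(x + 3)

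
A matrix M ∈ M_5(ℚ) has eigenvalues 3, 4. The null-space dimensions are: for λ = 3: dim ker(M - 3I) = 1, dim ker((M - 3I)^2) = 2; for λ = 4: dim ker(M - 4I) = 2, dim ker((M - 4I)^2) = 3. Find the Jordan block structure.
λ = 3: successive nullity increments [1, 1] count blocks of size ≥ k; block sizes are [2].
λ = 4: successive nullity increments [2, 1] count blocks of size ≥ k; block sizes are [2, 1].

Jordan blocks: (3, 2), (4, 2), (4, 1)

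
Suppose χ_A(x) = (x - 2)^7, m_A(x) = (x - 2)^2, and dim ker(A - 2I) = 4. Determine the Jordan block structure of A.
λ = 2: algebraic multiplicity 7 (exponent in χ_A), largest block size 2 (exponent in m_A), 4 blocks (geometric multiplicity). These force block sizes [2, 2, 2, 1].

Jordan blocks: (2, 2), (2, 2), (2, 2), (2, 1)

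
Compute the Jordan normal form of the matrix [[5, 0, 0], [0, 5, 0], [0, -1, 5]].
The characteristic polynomial is det(xI - A) = (x - 5)^3, so the eigenvalues are 5 (algebraic multiplicity 3).

For λ = 5: rank(A - 5I) = 1, rank((A - 5I)^2) = 0. The eigenspace has dimension 3 - 1 = 2, so there are 2 Jordan blocks; the rank sequence gives block sizes [2, 1].

Assembling the blocks gives the Jordan form J above.

J = [[5, 1, 0], [0, 5, 0], [0, 0, 5]]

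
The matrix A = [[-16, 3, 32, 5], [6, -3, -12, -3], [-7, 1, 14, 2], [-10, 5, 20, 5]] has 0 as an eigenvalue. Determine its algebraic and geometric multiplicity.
algebraic multiplicity 4, geometric multiplicity 2

The characteristic polynomial is x^4, so the factor x appears with exponent 4: the algebraic multiplicity is 4.

rank(A) = 2, so the eigenspace has dimension 4 - 2 = 2: the geometric multiplicity is 2.

Since 2 < 4, A is not diagonalizable.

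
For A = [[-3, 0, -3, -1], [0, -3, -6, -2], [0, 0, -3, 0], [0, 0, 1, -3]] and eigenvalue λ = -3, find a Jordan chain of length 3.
We seek v_1 ∈ ker((A + 3I)^3) \ ker((A + 3I)^2), then set v_{i+1} = (A + 3I) v_i.

One such chain is v_1 = [[0, 0, 1, -3]]^T, v_2 = [[0, 0, 0, 1]]^T, v_3 = [[-1, -2, 0, 0]]^T. Check: (A + 3I) v_3 = [[0, 0, 0, 0]]^T = 0.

v_1 = [[0, 0, 1, -3]]^T, v_2 = [[0, 0, 0, 1]]^T, v_3 = [[-1, -2, 0, 0]]^T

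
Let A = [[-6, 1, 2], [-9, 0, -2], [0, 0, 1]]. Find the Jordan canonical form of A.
The characteristic polynomial is det(xI - A) = (x - 1)(x + 3)^2, so the eigenvalues are -3 (algebraic multiplicity 2), 1 (algebraic multiplicity 1).

For λ = -3: rank(A + 3I) = 2, rank((A + 3I)^2) = 1. The eigenspace has dimension 3 - 2 = 1, so there is 1 Jordan block; the rank sequence gives block sizes [2].

For λ = 1: algebraic multiplicity 1 gives one 1×1 block.

Assembling the blocks gives the Jordan form J above.

J = [[-3, 1, 0], [0, -3, 0], [0, 0, 1]]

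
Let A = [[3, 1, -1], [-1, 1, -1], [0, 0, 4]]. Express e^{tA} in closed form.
e^{tA} = [[(t + 1)*e^{2*t}, t*e^{2*t}, (t - e^{2*t} + 1)*e^{2*t}], [-t*e^{2*t}, (1 - t)*e^{2*t}, -t*e^{2*t}], [0, 0, e^{4*t}]]

A has Jordan form J = [[2, 1, 0], [0, 2, 0], [0, 0, 4]] with A = PJP^{-1}, so e^{tA} = P e^{tJ} P^{-1}.

For a Jordan block J_k(λ), e^{tJ_k(λ)} = e^{λt} · (I + tN + t^2 N^2/2! + ... + t^{k-1} N^{k-1}/(k-1)!) where N is the nilpotent superdiagonal part.

Assembling the blocks and conjugating back gives the entries of e^{tA} as shown above.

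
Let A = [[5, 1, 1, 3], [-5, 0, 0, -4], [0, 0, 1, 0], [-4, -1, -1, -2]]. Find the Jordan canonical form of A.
J = [[1, 1, 0, 0], [0, 1, 1, 0], [0, 0, 1, 0], [0, 0, 0, 1]]

The characteristic polynomial is det(xI - A) = (x - 1)^4, so the eigenvalues are 1 (algebraic multiplicity 4).

For λ = 1: rank(A - I) = 2, rank((A - I)^2) = 1, rank((A - I)^3) = 0. The eigenspace has dimension 4 - 2 = 2, so there are 2 Jordan blocks; the rank sequence gives block sizes [3, 1].

Assembling the blocks gives the Jordan form J above.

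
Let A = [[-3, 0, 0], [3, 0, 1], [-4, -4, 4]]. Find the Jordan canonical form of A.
J = [[-3, 0, 0], [0, 2, 1], [0, 0, 2]]

The characteristic polynomial is det(xI - A) = (x - 2)^2(x + 3), so the eigenvalues are -3 (algebraic multiplicity 1), 2 (algebraic multiplicity 2).

For λ = -3: algebraic multiplicity 1 gives one 1×1 block.

For λ = 2: rank(A - 2I) = 2, rank((A - 2I)^2) = 1. The eigenspace has dimension 3 - 2 = 1, so there is 1 Jordan block; the rank sequence gives block sizes [2].

Assembling the blocks gives the Jordan form J above.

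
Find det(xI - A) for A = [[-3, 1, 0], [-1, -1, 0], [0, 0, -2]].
xI - A = [[x + 3, -1, 0], [1, x + 1, 0], [0, 0, x + 2]].

Expanding det(xI - A) along the first row:
det(xI - A) = + (x + 3)·det([[x + 1, 0], [0, x + 2]]) - (-1)·det([[1, 0], [0, x + 2]]) + (0)·det([[1, x + 1], [0, 0]]).

Evaluating gives χ_A(x) = x^3 + 6x^2 + 12x + 8 = (x + 2)^3.

χ_A(x) = (x + 2)^3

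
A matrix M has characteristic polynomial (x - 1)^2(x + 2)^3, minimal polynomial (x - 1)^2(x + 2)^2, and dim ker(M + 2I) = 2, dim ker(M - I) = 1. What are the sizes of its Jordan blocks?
Jordan blocks: (-2, 2), (-2, 1), (1, 2)

λ = -2: algebraic multiplicity 3 (exponent in χ_M), largest block size 2 (exponent in m_M), 2 blocks (geometric multiplicity). These force block sizes [2, 1].
λ = 1: algebraic multiplicity 2 (exponent in χ_M), largest block size 2 (exponent in m_M), 1 block (geometric multiplicity). This forces block sizes [2].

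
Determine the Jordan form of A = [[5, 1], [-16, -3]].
J = [[1, 1], [0, 1]]

The characteristic polynomial is det(xI - A) = (x - 1)^2, so the eigenvalues are 1 (algebraic multiplicity 2).

For λ = 1: rank(A - I) = 1, rank((A - I)^2) = 0. The eigenspace has dimension 2 - 1 = 1, so there is 1 Jordan block; the rank sequence gives block sizes [2].

Assembling the blocks gives the Jordan form J above.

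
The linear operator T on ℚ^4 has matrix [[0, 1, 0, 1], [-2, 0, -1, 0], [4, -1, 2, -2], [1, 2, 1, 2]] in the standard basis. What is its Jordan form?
J = [[1, 1, 0, 0], [0, 1, 0, 0], [0, 0, 1, 1], [0, 0, 0, 1]]

The characteristic polynomial is det(xI - A) = (x - 1)^4, so the eigenvalues are 1 (algebraic multiplicity 4).

For λ = 1: rank(A - I) = 2, rank((A - I)^2) = 0. The eigenspace has dimension 4 - 2 = 2, so there are 2 Jordan blocks; the rank sequence gives block sizes [2, 2].

Assembling the blocks gives the Jordan form J above.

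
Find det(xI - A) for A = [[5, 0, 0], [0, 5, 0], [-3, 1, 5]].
χ_A(x) = (x - 5)^3

xI - A = [[x - 5, 0, 0], [0, x - 5, 0], [3, -1, x - 5]].

Expanding det(xI - A) along the first row:
det(xI - A) = + (x - 5)·det([[x - 5, 0], [-1, x - 5]]) - (0)·det([[0, 0], [3, x - 5]]) + (0)·det([[0, x - 5], [3, -1]]).

Evaluating gives χ_A(x) = x^3 - 15x^2 + 75x - 125 = (x - 5)^3.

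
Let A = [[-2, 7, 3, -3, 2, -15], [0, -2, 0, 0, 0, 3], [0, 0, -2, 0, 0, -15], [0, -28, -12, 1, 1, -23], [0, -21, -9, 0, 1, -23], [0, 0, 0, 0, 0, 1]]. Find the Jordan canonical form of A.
J = [[-2, 0, 0, 0, 0, 0], [0, -2, 0, 0, 0, 0], [0, 0, -2, 0, 0, 0], [0, 0, 0, 1, 1, 0], [0, 0, 0, 0, 1, 1], [0, 0, 0, 0, 0, 1]]

The characteristic polynomial is det(xI - A) = (x - 1)^3(x + 2)^3, so the eigenvalues are -2 (algebraic multiplicity 3), 1 (algebraic multiplicity 3).

For λ = -2: rank(A + 2I) = 3. The eigenspace has dimension 6 - 3 = 3, so there are 3 Jordan blocks; the rank sequence gives block sizes [1, 1, 1].

For λ = 1: rank(A - I) = 5, rank((A - I)^2) = 4, rank((A - I)^3) = 3. The eigenspace has dimension 6 - 5 = 1, so there is 1 Jordan block; the rank sequence gives block sizes [3].

Assembling the blocks gives the Jordan form J above.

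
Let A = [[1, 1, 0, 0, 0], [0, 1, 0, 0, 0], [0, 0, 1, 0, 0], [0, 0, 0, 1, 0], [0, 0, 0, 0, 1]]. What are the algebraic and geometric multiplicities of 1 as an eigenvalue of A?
The characteristic polynomial is (x - 1)^5, so the factor x - 1 appears with exponent 5: the algebraic multiplicity is 5.

rank(A - I) = 1, so the eigenspace has dimension 5 - 1 = 4: the geometric multiplicity is 4.

Since 4 < 5, A is not diagonalizable.

algebraic multiplicity 5, geometric multiplicity 4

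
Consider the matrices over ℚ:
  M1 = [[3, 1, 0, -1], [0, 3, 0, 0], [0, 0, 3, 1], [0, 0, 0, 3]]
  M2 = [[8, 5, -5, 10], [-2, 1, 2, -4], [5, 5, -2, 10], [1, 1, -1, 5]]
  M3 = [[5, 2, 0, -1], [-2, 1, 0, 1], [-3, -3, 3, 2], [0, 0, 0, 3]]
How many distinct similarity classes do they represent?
Characteristic polynomials: χ_{M1} = (x - 3)^4, χ_{M2} = (x - 3)^4, χ_{M3} = (x - 3)^4.

{M1, M3}: invariant factors (x - 3)^2, (x - 3)^2.

{M2}: invariant factors x - 3, x - 3, (x - 3)^2.

Matrices are similar if and only if their invariant-factor lists agree; the partition into similarity classes is {M1, M3}, {M2}.

2 classes: {M1, M3}, {M2}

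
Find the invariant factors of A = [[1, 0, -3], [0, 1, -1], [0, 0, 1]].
x - 1, (x - 1)^2

The Jordan structure of A has elementary divisors (x - 1)^2, (x - 1). Arranging the block sizes at each eigenvalue in decreasing order and taking row products gives the invariant factors.

Invariant factors (smallest first, each dividing the next): x - 1, (x - 1)^2.

Check: the last factor (x - 1)^2 is the minimal polynomial, and the product (x - 1)^3 is the characteristic polynomial.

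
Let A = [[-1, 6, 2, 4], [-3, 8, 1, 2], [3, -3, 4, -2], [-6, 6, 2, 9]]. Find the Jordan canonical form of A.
The characteristic polynomial is det(xI - A) = (x - 5)^4, so the eigenvalues are 5 (algebraic multiplicity 4).

For λ = 5: rank(A - 5I) = 1, rank((A - 5I)^2) = 0. The eigenspace has dimension 4 - 1 = 3, so there are 3 Jordan blocks; the rank sequence gives block sizes [2, 1, 1].

Assembling the blocks gives the Jordan form J above.

J = [[5, 1, 0, 0], [0, 5, 0, 0], [0, 0, 5, 0], [0, 0, 0, 5]]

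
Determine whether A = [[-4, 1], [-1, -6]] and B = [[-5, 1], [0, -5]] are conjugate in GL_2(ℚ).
Two matrices over a field are similar if and only if they have the same invariant factors.

Both A and B have characteristic polynomial (x + 5)^2 and minimal polynomial (x + 5)^2. Computing further, both have invariant factors (x + 5)^2. Hence A and B are similar.

Yes.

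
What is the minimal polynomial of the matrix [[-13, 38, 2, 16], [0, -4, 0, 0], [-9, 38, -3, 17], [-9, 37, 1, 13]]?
The characteristic polynomial factors as (x - 5)(x + 4)^3. The minimal polynomial is ∏(x - λ)^{k_λ} where k_λ is the size of the largest Jordan block at λ.

For λ = -4: rank(A + 4I) = 3, and the largest Jordan block has size 3 (the smallest k with rank((A + 4I)^k) = rank((A + 4I)^(k+1))).
For λ = 5: rank(A - 5I) = 3, and the largest Jordan block has size 1 (the smallest k with rank((A - 5I)^k) = rank((A - 5I)^(k+1))).

So m_A(x) = (x - 5)(x + 4)^3.

m_A(x) = (x - 5)(x + 4)^3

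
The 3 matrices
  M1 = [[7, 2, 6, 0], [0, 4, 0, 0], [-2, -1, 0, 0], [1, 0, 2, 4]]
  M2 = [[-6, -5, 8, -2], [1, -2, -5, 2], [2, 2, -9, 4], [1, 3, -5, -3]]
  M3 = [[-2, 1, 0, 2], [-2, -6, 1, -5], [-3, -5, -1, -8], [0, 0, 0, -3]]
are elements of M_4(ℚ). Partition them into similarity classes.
3 classes: {M1}, {M2}, {M3}

Characteristic polynomials: χ_{M1} = (x - 4)^3(x - 3), χ_{M2} = (x + 5)^4, χ_{M3} = (x + 3)^4.

{M1}: invariant factors x - 4, (x - 4)^2(x - 3).

{M2}: invariant factors x + 5, (x + 5)^3.

{M3}: invariant factors x + 3, (x + 3)^3.

Matrices are similar if and only if their invariant-factor lists agree; the partition into similarity classes is {M1}, {M2}, {M3}.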